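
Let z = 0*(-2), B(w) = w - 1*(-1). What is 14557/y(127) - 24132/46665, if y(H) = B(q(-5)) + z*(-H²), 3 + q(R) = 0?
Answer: -226450223/31110 ≈ -7279.0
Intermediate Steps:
q(R) = -3 (q(R) = -3 + 0 = -3)
B(w) = 1 + w (B(w) = w + 1 = 1 + w)
z = 0
y(H) = -2 (y(H) = (1 - 3) + 0*(-H²) = -2 + 0 = -2)
14557/y(127) - 24132/46665 = 14557/(-2) - 24132/46665 = 14557*(-½) - 24132*1/46665 = -14557/2 - 8044/15555 = -226450223/31110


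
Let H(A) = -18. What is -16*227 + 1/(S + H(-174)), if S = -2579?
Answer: -9432305/2597 ≈ -3632.0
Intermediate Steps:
-16*227 + 1/(S + H(-174)) = -16*227 + 1/(-2579 - 18) = -3632 + 1/(-2597) = -3632 - 1/2597 = -9432305/2597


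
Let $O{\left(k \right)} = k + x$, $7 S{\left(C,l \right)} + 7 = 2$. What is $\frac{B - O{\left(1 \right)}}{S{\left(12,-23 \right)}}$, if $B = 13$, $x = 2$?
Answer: $-14$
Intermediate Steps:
$S{\left(C,l \right)} = - \frac{5}{7}$ ($S{\left(C,l \right)} = -1 + \frac{1}{7} \cdot 2 = -1 + \frac{2}{7} = - \frac{5}{7}$)
$O{\left(k \right)} = 2 + k$ ($O{\left(k \right)} = k + 2 = 2 + k$)
$\frac{B - O{\left(1 \right)}}{S{\left(12,-23 \right)}} = \frac{13 - \left(2 + 1\right)}{- \frac{5}{7}} = \left(13 - 3\right) \left(- \frac{7}{5}\right) = 10 \left(- \frac{7}{5}\right) = -14$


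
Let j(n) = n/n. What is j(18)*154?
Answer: 154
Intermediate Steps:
j(n) = 1
j(18)*154 = 1*154 = 154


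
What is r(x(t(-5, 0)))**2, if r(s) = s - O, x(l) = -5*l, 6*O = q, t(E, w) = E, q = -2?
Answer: 5776/9 ≈ 641.78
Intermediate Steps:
O = -1/3 (O = (1/6)*(-2) = -1/3 ≈ -0.33333)
r(s) = 1/3 + s (r(s) = s - 1*(-1/3) = s + 1/3 = 1/3 + s)
r(x(t(-5, 0)))**2 = (1/3 - 5*(-5))**2 = (1/3 + 25)**2 = (76/3)**2 = 5776/9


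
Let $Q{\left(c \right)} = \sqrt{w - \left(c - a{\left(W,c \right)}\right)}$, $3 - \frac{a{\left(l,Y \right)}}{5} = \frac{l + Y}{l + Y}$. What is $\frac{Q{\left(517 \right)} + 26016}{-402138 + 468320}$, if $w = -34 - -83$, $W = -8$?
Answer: $\frac{13008}{33091} + \frac{i \sqrt{458}}{66182} \approx 0.3931 + 0.00032336 i$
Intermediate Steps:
$a{\left(l,Y \right)} = 10$ ($a{\left(l,Y \right)} = 15 - 5 \frac{l + Y}{l + Y} = 15 - 5 \frac{Y + l}{Y + l} = 15 - 5 = 10$)
$w = 49$ ($w = -34 + 83 = 49$)
$Q{\left(c \right)} = \sqrt{59 - c}$ ($Q{\left(c \right)} = \sqrt{49 - \left(-10 + c\right)} = \sqrt{59 - c}$)
$\frac{Q{\left(517 \right)} + 26016}{-402138 + 468320} = \frac{\sqrt{59 - 517} + 26016}{-402138 + 468320} = \frac{\sqrt{59 - 517} + 26016}{66182} = \left(\sqrt{-458} + 26016\right) \frac{1}{66182} = \left(i \sqrt{458} + 26016\right) \frac{1}{66182} = \left(26016 + i \sqrt{458}\right) \frac{1}{66182} = \frac{13008}{33091} + \frac{i \sqrt{458}}{66182}$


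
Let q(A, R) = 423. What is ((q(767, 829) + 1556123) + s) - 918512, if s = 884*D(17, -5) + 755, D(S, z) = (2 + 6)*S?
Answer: 759013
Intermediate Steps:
D(S, z) = 8*S
s = 120979 (s = 884*(8*17) + 755 = 884*136 + 755 = 120224 + 755 = 120979)
((q(767, 829) + 1556123) + s) - 918512 = ((423 + 1556123) + 120979) - 918512 = (1556546 + 120979) - 918512 = 1677525 - 918512 = 759013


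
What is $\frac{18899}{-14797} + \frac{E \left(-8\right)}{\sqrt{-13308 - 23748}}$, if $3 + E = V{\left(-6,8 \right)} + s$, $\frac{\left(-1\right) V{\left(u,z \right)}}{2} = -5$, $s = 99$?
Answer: $- \frac{18899}{14797} + \frac{106 i \sqrt{579}}{579} \approx -1.2772 + 4.4052 i$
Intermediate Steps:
$V{\left(u,z \right)} = 10$ ($V{\left(u,z \right)} = \left(-2\right) \left(-5\right) = 10$)
$E = 106$ ($E = -3 + \left(10 + 99\right) = -3 + 109 = 106$)
$\frac{18899}{-14797} + \frac{E \left(-8\right)}{\sqrt{-13308 - 23748}} = \frac{18899}{-14797} + \frac{106 \left(-8\right)}{\sqrt{-13308 - 23748}} = 18899 \left(- \frac{1}{14797}\right) - \frac{848}{\sqrt{-37056}} = - \frac{18899}{14797} - \frac{848}{8 i \sqrt{579}} = - \frac{18899}{14797} - 848 \left(- \frac{i \sqrt{579}}{4632}\right) = - \frac{18899}{14797} + \frac{106 i \sqrt{579}}{579}$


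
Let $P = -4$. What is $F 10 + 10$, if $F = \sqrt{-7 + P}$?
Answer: $10 + 10 i \sqrt{11} \approx 10.0 + 33.166 i$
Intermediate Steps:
$F = i \sqrt{11}$ ($F = \sqrt{-7 - 4} = \sqrt{-11} = i \sqrt{11} \approx 3.3166 i$)
$F 10 + 10 = i \sqrt{11} \cdot 10 + 10 = 10 i \sqrt{11} + 10 = 10 + 10 i \sqrt{11}$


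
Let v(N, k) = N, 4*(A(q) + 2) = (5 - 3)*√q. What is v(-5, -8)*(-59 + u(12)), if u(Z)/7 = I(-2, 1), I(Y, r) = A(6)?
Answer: 365 - 35*√6/2 ≈ 322.13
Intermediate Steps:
A(q) = -2 + √q/2 (A(q) = -2 + ((5 - 3)*√q)/4 = -2 + (2*√q)/4 = -2 + √q/2)
I(Y, r) = -2 + √6/2
u(Z) = -14 + 7*√6/2 (u(Z) = 7*(-2 + √6/2) = -14 + 7*√6/2)
v(-5, -8)*(-59 + u(12)) = -5*(-59 + (-14 + 7*√6/2)) = -5*(-73 + 7*√6/2) = 365 - 35*√6/2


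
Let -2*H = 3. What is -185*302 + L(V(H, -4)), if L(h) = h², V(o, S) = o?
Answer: -223471/4 ≈ -55868.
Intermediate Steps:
H = -3/2 (H = -½*3 = -3/2 ≈ -1.5000)
-185*302 + L(V(H, -4)) = -185*302 + (-3/2)² = -55870 + 9/4 = -223471/4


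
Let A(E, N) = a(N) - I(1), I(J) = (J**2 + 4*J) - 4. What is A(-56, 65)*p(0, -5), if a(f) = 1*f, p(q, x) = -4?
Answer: -256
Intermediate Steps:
I(J) = -4 + J**2 + 4*J
a(f) = f
A(E, N) = -1 + N (A(E, N) = N - (-4 + 1**2 + 4*1) = N - (-4 + 1 + 4) = N - 1*1 = N - 1 = -1 + N)
A(-56, 65)*p(0, -5) = (-1 + 65)*(-4) = 64*(-4) = -256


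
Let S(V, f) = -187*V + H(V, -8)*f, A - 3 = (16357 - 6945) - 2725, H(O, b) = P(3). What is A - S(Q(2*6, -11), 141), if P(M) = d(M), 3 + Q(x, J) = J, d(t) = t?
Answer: 3649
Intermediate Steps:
Q(x, J) = -3 + J
P(M) = M
H(O, b) = 3
A = 6690 (A = 3 + ((16357 - 6945) - 2725) = 3 + (9412 - 2725) = 3 + 6687 = 6690)
S(V, f) = -187*V + 3*f
A - S(Q(2*6, -11), 141) = 6690 - (-187*(-3 - 11) + 3*141) = 6690 - (-187*(-14) + 423) = 6690 - (2618 + 423) = 6690 - 1*3041 = 6690 - 3041 = 3649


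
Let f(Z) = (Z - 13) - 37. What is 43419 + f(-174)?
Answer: 43195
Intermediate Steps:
f(Z) = -50 + Z (f(Z) = (-13 + Z) - 37 = -50 + Z)
43419 + f(-174) = 43419 + (-50 - 174) = 43419 - 224 = 43195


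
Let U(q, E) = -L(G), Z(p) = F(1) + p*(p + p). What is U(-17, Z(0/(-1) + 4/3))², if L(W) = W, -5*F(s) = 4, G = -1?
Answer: 1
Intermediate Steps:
F(s) = -⅘ (F(s) = -⅕*4 = -⅘)
Z(p) = -⅘ + 2*p² (Z(p) = -⅘ + p*(p + p) = -⅘ + p*(2*p) = -⅘ + 2*p²)
U(q, E) = 1 (U(q, E) = -1*(-1) = 1)
U(-17, Z(0/(-1) + 4/3))² = 1² = 1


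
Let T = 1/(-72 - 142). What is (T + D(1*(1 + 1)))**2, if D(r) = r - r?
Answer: 1/45796 ≈ 2.1836e-5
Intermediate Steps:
T = -1/214 (T = 1/(-214) = -1/214 ≈ -0.0046729)
D(r) = 0
(T + D(1*(1 + 1)))**2 = (-1/214 + 0)**2 = (-1/214)**2 = 1/45796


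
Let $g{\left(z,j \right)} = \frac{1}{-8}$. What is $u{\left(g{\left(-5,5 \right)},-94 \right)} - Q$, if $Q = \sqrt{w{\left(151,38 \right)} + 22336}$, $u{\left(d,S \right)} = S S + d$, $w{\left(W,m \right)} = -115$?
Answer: $\frac{70687}{8} - 3 \sqrt{2469} \approx 8686.8$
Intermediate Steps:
$g{\left(z,j \right)} = - \frac{1}{8}$
$u{\left(d,S \right)} = d + S^{2}$ ($u{\left(d,S \right)} = S^{2} + d = d + S^{2}$)
$Q = 3 \sqrt{2469}$ ($Q = \sqrt{-115 + 22336} = \sqrt{22221} = 3 \sqrt{2469} \approx 149.07$)
$u{\left(g{\left(-5,5 \right)},-94 \right)} - Q = \left(- \frac{1}{8} + \left(-94\right)^{2}\right) - 3 \sqrt{2469} = \left(- \frac{1}{8} + 8836\right) - 3 \sqrt{2469} = \frac{70687}{8} - 3 \sqrt{2469}$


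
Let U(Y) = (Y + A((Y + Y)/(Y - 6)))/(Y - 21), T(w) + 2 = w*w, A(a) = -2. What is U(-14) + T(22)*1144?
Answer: 19299296/35 ≈ 5.5141e+5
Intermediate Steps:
T(w) = -2 + w² (T(w) = -2 + w*w = -2 + w²)
U(Y) = (-2 + Y)/(-21 + Y) (U(Y) = (Y - 2)/(Y - 21) = (-2 + Y)/(-21 + Y))
U(-14) + T(22)*1144 = (-2 - 14)/(-21 - 14) + (-2 + 22²)*1144 = -16/(-35) + (-2 + 484)*1144 = -1/35*(-16) + 482*1144 = 16/35 + 551408 = 19299296/35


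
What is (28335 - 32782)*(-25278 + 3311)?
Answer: 97687249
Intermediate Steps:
(28335 - 32782)*(-25278 + 3311) = -4447*(-21967) = 97687249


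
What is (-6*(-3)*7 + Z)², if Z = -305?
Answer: 32041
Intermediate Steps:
(-6*(-3)*7 + Z)² = (-6*(-3)*7 - 305)² = (18*7 - 305)² = (126 - 305)² = (-179)² = 32041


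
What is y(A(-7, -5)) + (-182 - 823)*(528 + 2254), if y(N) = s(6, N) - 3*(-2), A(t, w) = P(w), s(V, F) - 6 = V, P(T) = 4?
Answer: -2795892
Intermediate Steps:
s(V, F) = 6 + V
A(t, w) = 4
y(N) = 18 (y(N) = (6 + 6) - 3*(-2) = 12 + 6 = 18)
y(A(-7, -5)) + (-182 - 823)*(528 + 2254) = 18 + (-182 - 823)*(528 + 2254) = 18 - 1005*2782 = 18 - 2795910 = -2795892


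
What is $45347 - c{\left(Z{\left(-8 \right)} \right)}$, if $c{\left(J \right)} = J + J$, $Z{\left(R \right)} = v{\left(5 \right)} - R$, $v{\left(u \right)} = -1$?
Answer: $45333$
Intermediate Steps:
$Z{\left(R \right)} = -1 - R$
$c{\left(J \right)} = 2 J$
$45347 - c{\left(Z{\left(-8 \right)} \right)} = 45347 - 2 \left(-1 - -8\right) = 45347 - 2 \left(-1 + 8\right) = 45347 - 2 \cdot 7 = 45347 - 14 = 45333$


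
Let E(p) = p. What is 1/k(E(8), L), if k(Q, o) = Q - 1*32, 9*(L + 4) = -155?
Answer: -1/24 ≈ -0.041667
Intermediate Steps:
L = -191/9 (L = -4 + (1/9)*(-155) = -4 - 155/9 = -191/9 ≈ -21.222)
k(Q, o) = -32 + Q (k(Q, o) = Q - 32 = -32 + Q)
1/k(E(8), L) = 1/(-32 + 8) = 1/(-24) = -1/24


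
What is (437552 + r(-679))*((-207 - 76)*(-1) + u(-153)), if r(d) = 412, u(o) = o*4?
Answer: -144090156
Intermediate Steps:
u(o) = 4*o
(437552 + r(-679))*((-207 - 76)*(-1) + u(-153)) = (437552 + 412)*((-207 - 76)*(-1) + 4*(-153)) = 437964*(-283*(-1) - 612) = 437964*(283 - 612) = 437964*(-329) = -144090156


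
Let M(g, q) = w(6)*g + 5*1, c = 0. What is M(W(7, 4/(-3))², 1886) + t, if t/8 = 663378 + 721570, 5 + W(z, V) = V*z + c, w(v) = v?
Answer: 33242465/3 ≈ 1.1081e+7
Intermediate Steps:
W(z, V) = -5 + V*z (W(z, V) = -5 + (V*z + 0) = -5 + V*z)
t = 11079584 (t = 8*(663378 + 721570) = 8*1384948 = 11079584)
M(g, q) = 5 + 6*g (M(g, q) = 6*g + 5*1 = 6*g + 5 = 5 + 6*g)
M(W(7, 4/(-3))², 1886) + t = (5 + 6*(-5 + (4/(-3))*7)²) + 11079584 = (5 + 6*(-5 + (4*(-⅓))*7)²) + 11079584 = (5 + 6*(-5 - 4/3*7)²) + 11079584 = (5 + 6*(-5 - 28/3)²) + 11079584 = (5 + 6*(-43/3)²) + 11079584 = (5 + 6*(1849/9)) + 11079584 = (5 + 3698/3) + 11079584 = 3713/3 + 11079584 = 33242465/3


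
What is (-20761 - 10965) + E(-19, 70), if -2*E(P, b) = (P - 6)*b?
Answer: -30851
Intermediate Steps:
E(P, b) = -b*(-6 + P)/2 (E(P, b) = -(P - 6)*b/2 = -(-6 + P)*b/2 = -b*(-6 + P)/2)
(-20761 - 10965) + E(-19, 70) = (-20761 - 10965) + (½)*70*(6 - 1*(-19)) = -31726 + (½)*70*(6 + 19) = -31726 + (½)*70*25 = -31726 + 875 = -30851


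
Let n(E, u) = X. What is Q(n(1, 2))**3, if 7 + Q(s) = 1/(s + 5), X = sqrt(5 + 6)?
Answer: -403713/1372 - 12979*sqrt(11)/1372 ≈ -325.63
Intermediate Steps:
X = sqrt(11) ≈ 3.3166
n(E, u) = sqrt(11)
Q(s) = -7 + 1/(5 + s) (Q(s) = -7 + 1/(s + 5) = -7 + 1/(5 + s))
Q(n(1, 2))**3 = ((-34 - 7*sqrt(11))/(5 + sqrt(11)))**3 = (-34 - 7*sqrt(11))**3/(5 + sqrt(11))**3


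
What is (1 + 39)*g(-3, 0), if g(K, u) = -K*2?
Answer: 240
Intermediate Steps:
g(K, u) = -2*K
(1 + 39)*g(-3, 0) = (1 + 39)*(-2*(-3)) = 40*6 = 240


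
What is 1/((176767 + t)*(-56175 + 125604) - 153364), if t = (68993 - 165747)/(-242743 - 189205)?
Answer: 215974/2650566449761079 ≈ 8.1482e-11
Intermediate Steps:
t = 48377/215974 (t = -96754/(-431948) = -96754*(-1/431948) = 48377/215974 ≈ 0.22399)
1/((176767 + t)*(-56175 + 125604) - 153364) = 1/((176767 + 48377/215974)*(-56175 + 125604) - 153364) = 1/((38177124435/215974)*69429 - 153364) = 1/(2650599572397615/215974 - 153364) = 1/(2650566449761079/215974) = 215974/2650566449761079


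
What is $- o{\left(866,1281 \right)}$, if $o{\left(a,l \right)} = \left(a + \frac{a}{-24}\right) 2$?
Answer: $- \frac{9959}{6} \approx -1659.8$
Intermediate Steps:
$o{\left(a,l \right)} = \frac{23 a}{12}$ ($o{\left(a,l \right)} = \left(a + a \left(- \frac{1}{24}\right)\right) 2 = \left(a - \frac{a}{24}\right) 2 = \frac{23 a}{24} \cdot 2 = \frac{23 a}{12}$)
$- o{\left(866,1281 \right)} = - \frac{23 \cdot 866}{12} = \left(-1\right) \frac{9959}{6} = - \frac{9959}{6}$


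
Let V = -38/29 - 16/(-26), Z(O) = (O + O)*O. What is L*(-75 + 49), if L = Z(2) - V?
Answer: -6556/29 ≈ -226.07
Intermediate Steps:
Z(O) = 2*O² (Z(O) = (2*O)*O = 2*O²)
V = -262/377 (V = -38*1/29 - 16*(-1/26) = -38/29 + 8/13 = -262/377 ≈ -0.69496)
L = 3278/377 (L = 2*2² - 1*(-262/377) = 2*4 + 262/377 = 8 + 262/377 = 3278/377 ≈ 8.6950)
L*(-75 + 49) = 3278*(-75 + 49)/377 = (3278/377)*(-26) = -6556/29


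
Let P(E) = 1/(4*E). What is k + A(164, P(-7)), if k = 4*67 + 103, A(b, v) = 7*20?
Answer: 511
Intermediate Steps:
P(E) = 1/(4*E)
A(b, v) = 140
k = 371 (k = 268 + 103 = 371)
k + A(164, P(-7)) = 371 + 140 = 511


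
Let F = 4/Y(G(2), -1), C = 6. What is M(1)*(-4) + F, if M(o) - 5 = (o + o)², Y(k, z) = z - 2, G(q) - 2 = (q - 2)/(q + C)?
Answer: -112/3 ≈ -37.333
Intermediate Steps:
G(q) = 2 + (-2 + q)/(6 + q) (G(q) = 2 + (q - 2)/(q + 6) = 2 + (-2 + q)/(6 + q))
Y(k, z) = -2 + z
M(o) = 5 + 4*o² (M(o) = 5 + (o + o)² = 5 + (2*o)² = 5 + 4*o²)
F = -4/3 (F = 4/(-2 - 1) = 4/(-3) = 4*(-⅓) = -4/3 ≈ -1.3333)
M(1)*(-4) + F = (5 + 4*1²)*(-4) - 4/3 = (5 + 4*1)*(-4) - 4/3 = (5 + 4)*(-4) - 4/3 = 9*(-4) - 4/3 = -36 - 4/3 = -112/3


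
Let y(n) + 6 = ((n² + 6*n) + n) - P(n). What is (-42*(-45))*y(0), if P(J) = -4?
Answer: -3780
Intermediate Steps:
y(n) = -2 + n² + 7*n (y(n) = -6 + (((n² + 6*n) + n) - 1*(-4)) = -6 + ((n² + 7*n) + 4) = -6 + (4 + n² + 7*n) = -2 + n² + 7*n)
(-42*(-45))*y(0) = (-42*(-45))*(-2 + 0² + 7*0) = 1890*(-2 + 0 + 0) = 1890*(-2) = -3780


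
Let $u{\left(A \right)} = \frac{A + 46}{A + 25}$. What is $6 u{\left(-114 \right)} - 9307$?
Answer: $- \frac{827915}{89} \approx -9302.4$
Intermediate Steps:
$u{\left(A \right)} = \frac{46 + A}{25 + A}$
$6 u{\left(-114 \right)} - 9307 = 6 \frac{46 - 114}{25 - 114} - 9307 = 6 \frac{1}{-89} \left(-68\right) - 9307 = 6 \left(\left(- \frac{1}{89}\right) \left(-68\right)\right) - 9307 = 6 \cdot \frac{68}{89} - 9307 = \frac{408}{89} - 9307 = - \frac{827915}{89}$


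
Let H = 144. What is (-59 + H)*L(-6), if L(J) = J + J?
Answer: -1020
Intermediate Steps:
L(J) = 2*J
(-59 + H)*L(-6) = (-59 + 144)*(2*(-6)) = 85*(-12) = -1020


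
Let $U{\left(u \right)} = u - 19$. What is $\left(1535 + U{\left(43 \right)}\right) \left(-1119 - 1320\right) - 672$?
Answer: $-3803073$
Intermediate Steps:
$U{\left(u \right)} = -19 + u$
$\left(1535 + U{\left(43 \right)}\right) \left(-1119 - 1320\right) - 672 = \left(1535 + \left(-19 + 43\right)\right) \left(-1119 - 1320\right) - 672 = \left(1535 + 24\right) \left(-2439\right) - 672 = 1559 \left(-2439\right) - 672 = -3802401 - 672 = -3803073$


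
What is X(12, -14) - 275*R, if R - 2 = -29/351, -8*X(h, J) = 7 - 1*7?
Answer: -185075/351 ≈ -527.28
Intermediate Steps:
X(h, J) = 0 (X(h, J) = -(7 - 1*7)/8 = -(7 - 7)/8 = -⅛*0 = 0)
R = 673/351 (R = 2 - 29/351 = 673/351 ≈ 1.9174)
X(12, -14) - 275*R = 0 - 275*673/351 = 0 - 185075/351 = -185075/351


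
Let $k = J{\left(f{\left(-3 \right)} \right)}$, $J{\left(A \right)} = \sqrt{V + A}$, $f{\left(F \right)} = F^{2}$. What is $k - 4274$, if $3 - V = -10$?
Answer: $-4274 + \sqrt{22} \approx -4269.3$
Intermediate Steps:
$V = 13$ ($V = 3 - -10 = 3 + 10 = 13$)
$J{\left(A \right)} = \sqrt{13 + A}$
$k = \sqrt{22}$ ($k = \sqrt{13 + \left(-3\right)^{2}} = \sqrt{13 + 9} = \sqrt{22} \approx 4.6904$)
$k - 4274 = \sqrt{22} - 4274 = -4274 + \sqrt{22}$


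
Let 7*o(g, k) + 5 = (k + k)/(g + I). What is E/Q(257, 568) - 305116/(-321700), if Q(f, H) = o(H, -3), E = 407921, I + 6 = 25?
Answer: -134803929423786/236529925 ≈ -5.6992e+5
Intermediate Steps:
I = 19 (I = -6 + 25 = 19)
o(g, k) = -5/7 + 2*k/(7*(19 + g)) (o(g, k) = -5/7 + ((k + k)/(g + 19))/7 = -5/7 + ((2*k)/(19 + g))/7 = -5/7 + (2*k/(19 + g))/7 = -5/7 + 2*k/(7*(19 + g)))
Q(f, H) = (-101 - 5*H)/(7*(19 + H)) (Q(f, H) = (-95 - 5*H + 2*(-3))/(7*(19 + H)) = (-95 - 5*H - 6)/(7*(19 + H)) = (-101 - 5*H)/(7*(19 + H)))
E/Q(257, 568) - 305116/(-321700) = 407921/(((-101 - 5*568)/(7*(19 + 568)))) - 305116/(-321700) = 407921/(((1/7)*(-101 - 2840)/587)) - 305116*(-1/321700) = 407921/(((1/7)*(1/587)*(-2941))) + 76279/80425 = 407921/(-2941/4109) + 76279/80425 = 407921*(-4109/2941) + 76279/80425 = -1676147389/2941 + 76279/80425 = -134803929423786/236529925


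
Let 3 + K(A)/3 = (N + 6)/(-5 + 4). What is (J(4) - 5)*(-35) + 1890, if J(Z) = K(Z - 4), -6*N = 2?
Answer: 2975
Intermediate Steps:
N = -⅓ (N = -⅙*2 = -⅓ ≈ -0.33333)
K(A) = -26 (K(A) = -9 + 3*((-⅓ + 6)/(-5 + 4)) = -9 + 3*((17/3)/(-1)) = -9 + 3*((17/3)*(-1)) = -9 + 3*(-17/3) = -9 - 17 = -26)
J(Z) = -26
(J(4) - 5)*(-35) + 1890 = (-26 - 5)*(-35) + 1890 = -31*(-35) + 1890 = 1085 + 1890 = 2975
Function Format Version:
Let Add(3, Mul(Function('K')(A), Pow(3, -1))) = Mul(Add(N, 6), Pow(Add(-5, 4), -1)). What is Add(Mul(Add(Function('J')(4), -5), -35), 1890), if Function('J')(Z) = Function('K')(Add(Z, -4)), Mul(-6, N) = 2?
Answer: 2975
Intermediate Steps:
N = Rational(-1, 3) (N = Mul(Rational(-1, 6), 2) = Rational(-1, 3) ≈ -0.33333)
Function('K')(A) = -26 (Function('K')(A) = Add(-9, Mul(3, Mul(Add(Rational(-1, 3), 6), Pow(Add(-5, 4), -1)))) = Add(-9, Mul(3, Mul(Rational(17, 3), Pow(-1, -1)))) = Add(-9, Mul(3, Mul(Rational(17, 3), -1))) = Add(-9, Mul(3, Rational(-17, 3))) = Add(-9, -17) = -26)
Function('J')(Z) = -26
Add(Mul(Add(Function('J')(4), -5), -35), 1890) = Add(Mul(Add(-26, -5), -35), 1890) = Add(Mul(-31, -35), 1890) = Add(1085, 1890) = 2975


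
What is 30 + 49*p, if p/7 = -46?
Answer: -15748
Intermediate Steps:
p = -322 (p = 7*(-46) = -322)
30 + 49*p = 30 + 49*(-322) = 30 - 15778 = -15748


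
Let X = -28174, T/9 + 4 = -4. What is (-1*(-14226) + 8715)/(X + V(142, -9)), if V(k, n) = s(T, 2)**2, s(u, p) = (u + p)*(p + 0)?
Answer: -7647/2858 ≈ -2.6756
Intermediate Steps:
T = -72 (T = -36 + 9*(-4) = -36 - 36 = -72)
s(u, p) = p*(p + u) (s(u, p) = (p + u)*p = p*(p + u))
V(k, n) = 19600 (V(k, n) = (2*(2 - 72))**2 = (2*(-70))**2 = (-140)**2 = 19600)
(-1*(-14226) + 8715)/(X + V(142, -9)) = (-1*(-14226) + 8715)/(-28174 + 19600) = (14226 + 8715)/(-8574) = 22941*(-1/8574) = -7647/2858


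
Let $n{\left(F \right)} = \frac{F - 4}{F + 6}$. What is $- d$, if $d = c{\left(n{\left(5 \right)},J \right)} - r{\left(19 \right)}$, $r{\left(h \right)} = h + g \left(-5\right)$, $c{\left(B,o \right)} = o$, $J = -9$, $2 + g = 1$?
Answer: $33$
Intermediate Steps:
$g = -1$ ($g = -2 + 1 = -1$)
$n{\left(F \right)} = \frac{-4 + F}{6 + F}$
$r{\left(h \right)} = 5 + h$ ($r{\left(h \right)} = h - -5 = h + 5 = 5 + h$)
$d = -33$ ($d = -9 - \left(5 + 19\right) = -9 - 24 = -33$)
$- d = \left(-1\right) \left(-33\right) = 33$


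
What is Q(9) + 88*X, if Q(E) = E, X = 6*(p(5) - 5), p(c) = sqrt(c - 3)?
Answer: -2631 + 528*sqrt(2) ≈ -1884.3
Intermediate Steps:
p(c) = sqrt(-3 + c)
X = -30 + 6*sqrt(2) (X = 6*(sqrt(-3 + 5) - 5) = 6*(sqrt(2) - 5) = 6*(-5 + sqrt(2)) = -30 + 6*sqrt(2) ≈ -21.515)
Q(9) + 88*X = 9 + 88*(-30 + 6*sqrt(2)) = 9 + (-2640 + 528*sqrt(2)) = -2631 + 528*sqrt(2)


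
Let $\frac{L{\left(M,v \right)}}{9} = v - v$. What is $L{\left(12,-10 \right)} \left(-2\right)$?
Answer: $0$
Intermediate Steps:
$L{\left(M,v \right)} = 0$ ($L{\left(M,v \right)} = 9 \left(v - v\right) = 9 \cdot 0 = 0$)
$L{\left(12,-10 \right)} \left(-2\right) = 0 \left(-2\right) = 0$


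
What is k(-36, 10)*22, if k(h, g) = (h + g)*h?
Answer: 20592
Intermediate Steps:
k(h, g) = h*(g + h) (k(h, g) = (g + h)*h = h*(g + h))
k(-36, 10)*22 = -36*(10 - 36)*22 = -36*(-26)*22 = 936*22 = 20592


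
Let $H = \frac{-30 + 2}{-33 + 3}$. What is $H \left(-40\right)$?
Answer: $- \frac{112}{3} \approx -37.333$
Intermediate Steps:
$H = \frac{14}{15}$ ($H = - \frac{28}{-30} = \left(-28\right) \left(- \frac{1}{30}\right) = \frac{14}{15} \approx 0.93333$)
$H \left(-40\right) = \frac{14}{15} \left(-40\right) = - \frac{112}{3}$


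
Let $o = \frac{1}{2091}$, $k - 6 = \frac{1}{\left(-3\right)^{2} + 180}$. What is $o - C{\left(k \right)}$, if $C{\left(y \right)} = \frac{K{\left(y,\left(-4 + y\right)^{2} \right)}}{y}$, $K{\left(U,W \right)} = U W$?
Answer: $- \frac{100105870}{24897537} \approx -4.0207$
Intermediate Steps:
$k = \frac{1135}{189}$ ($k = 6 + \frac{1}{\left(-3\right)^{2} + 180} = 6 + \frac{1}{9 + 180} = 6 + \frac{1}{189} = \frac{1135}{189} \approx 6.0053$)
$C{\left(y \right)} = \left(-4 + y\right)^{2}$ ($C{\left(y \right)} = \frac{y \left(-4 + y\right)^{2}}{y} = \left(-4 + y\right)^{2}$)
$o = \frac{1}{2091} \approx 0.00047824$
$o - C{\left(k \right)} = \frac{1}{2091} - \left(-4 + \frac{1135}{189}\right)^{2} = \frac{1}{2091} - \left(\frac{379}{189}\right)^{2} = \frac{1}{2091} - \frac{143641}{35721} = - \frac{100105870}{24897537}$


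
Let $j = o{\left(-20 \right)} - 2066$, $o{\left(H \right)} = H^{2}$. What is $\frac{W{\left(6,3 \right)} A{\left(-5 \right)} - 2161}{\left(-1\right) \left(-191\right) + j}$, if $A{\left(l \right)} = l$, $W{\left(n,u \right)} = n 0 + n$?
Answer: $\frac{2191}{1475} \approx 1.4854$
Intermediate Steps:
$W{\left(n,u \right)} = n$ ($W{\left(n,u \right)} = 0 + n = n$)
$j = -1666$ ($j = \left(-20\right)^{2} - 2066 = 400 - 2066 = -1666$)
$\frac{W{\left(6,3 \right)} A{\left(-5 \right)} - 2161}{\left(-1\right) \left(-191\right) + j} = \frac{6 \left(-5\right) - 2161}{\left(-1\right) \left(-191\right) - 1666} = \frac{-30 - 2161}{191 - 1666} = - \frac{2191}{-1475} = \left(-2191\right) \left(- \frac{1}{1475}\right) = \frac{2191}{1475}$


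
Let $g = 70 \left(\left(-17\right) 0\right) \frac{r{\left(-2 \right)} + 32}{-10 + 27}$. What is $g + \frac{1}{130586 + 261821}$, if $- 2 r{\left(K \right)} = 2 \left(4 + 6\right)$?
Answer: $\frac{1}{392407} \approx 2.5484 \cdot 10^{-6}$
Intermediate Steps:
$r{\left(K \right)} = -10$ ($r{\left(K \right)} = - \frac{2 \left(4 + 6\right)}{2} = - \frac{2 \cdot 10}{2} = \left(- \frac{1}{2}\right) 20 = -10$)
$g = 0$ ($g = 70 \left(\left(-17\right) 0\right) \frac{-10 + 32}{-10 + 27} = 70 \cdot 0 \cdot \frac{22}{17} = 0 \cdot 22 \cdot \frac{1}{17} = 0 \cdot \frac{22}{17} = 0$)
$g + \frac{1}{130586 + 261821} = 0 + \frac{1}{130586 + 261821} = 0 + \frac{1}{392407} = \frac{1}{392407}$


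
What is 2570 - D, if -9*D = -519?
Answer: 7537/3 ≈ 2512.3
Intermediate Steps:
D = 173/3 (D = -⅑*(-519) = 173/3 ≈ 57.667)
2570 - D = 2570 - 1*173/3 = 2570 - 173/3 = 7537/3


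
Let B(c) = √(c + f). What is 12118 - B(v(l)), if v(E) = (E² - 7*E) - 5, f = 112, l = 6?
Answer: 12118 - √101 ≈ 12108.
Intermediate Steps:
v(E) = -5 + E² - 7*E
B(c) = √(112 + c) (B(c) = √(c + 112) = √(112 + c))
12118 - B(v(l)) = 12118 - √(112 + (-5 + 6² - 7*6)) = 12118 - √(112 + (-5 + 36 - 42)) = 12118 - √(112 - 11) = 12118 - √101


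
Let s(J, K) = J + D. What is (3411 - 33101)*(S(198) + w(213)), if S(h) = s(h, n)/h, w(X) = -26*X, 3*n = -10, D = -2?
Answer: 16274989160/99 ≈ 1.6439e+8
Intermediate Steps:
n = -10/3 (n = (⅓)*(-10) = -10/3 ≈ -3.3333)
s(J, K) = -2 + J (s(J, K) = J - 2 = -2 + J)
S(h) = (-2 + h)/h
(3411 - 33101)*(S(198) + w(213)) = (3411 - 33101)*((-2 + 198)/198 - 26*213) = -29690*((1/198)*196 - 5538) = -29690*(98/99 - 5538) = -29690*(-548164/99) = 16274989160/99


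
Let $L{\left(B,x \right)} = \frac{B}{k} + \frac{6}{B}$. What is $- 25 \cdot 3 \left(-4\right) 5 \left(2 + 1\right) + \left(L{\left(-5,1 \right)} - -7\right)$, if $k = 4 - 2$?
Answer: $\frac{45033}{10} \approx 4503.3$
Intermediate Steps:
$k = 2$
$L{\left(B,x \right)} = \frac{B}{2} + \frac{6}{B}$
$- 25 \cdot 3 \left(-4\right) 5 \left(2 + 1\right) + \left(L{\left(-5,1 \right)} - -7\right) = - 25 \cdot 3 \left(-4\right) 5 \left(2 + 1\right) + \left(\left(\frac{1}{2} \left(-5\right) + \frac{6}{-5}\right) - -7\right) = - 25 \left(-12\right) 5 \cdot 3 + \left(\left(- \frac{5}{2} + 6 \left(- \frac{1}{5}\right)\right) + 7\right) = - 25 \left(\left(-60\right) 3\right) + \left(\left(- \frac{5}{2} - \frac{6}{5}\right) + 7\right) = \left(-25\right) \left(-180\right) + \left(- \frac{37}{10} + 7\right) = 4500 + \frac{33}{10} = \frac{45033}{10}$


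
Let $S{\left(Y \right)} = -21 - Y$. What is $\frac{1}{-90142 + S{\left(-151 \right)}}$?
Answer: $- \frac{1}{90012} \approx -1.111 \cdot 10^{-5}$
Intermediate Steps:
$\frac{1}{-90142 + S{\left(-151 \right)}} = \frac{1}{-90142 - -130} = \frac{1}{-90142 + \left(-21 + 151\right)} = \frac{1}{-90142 + 130} = \frac{1}{-90012} = - \frac{1}{90012}$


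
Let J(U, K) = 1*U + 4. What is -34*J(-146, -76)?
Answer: 4828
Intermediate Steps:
J(U, K) = 4 + U (J(U, K) = U + 4 = 4 + U)
-34*J(-146, -76) = -34*(4 - 146) = -34*(-142) = 4828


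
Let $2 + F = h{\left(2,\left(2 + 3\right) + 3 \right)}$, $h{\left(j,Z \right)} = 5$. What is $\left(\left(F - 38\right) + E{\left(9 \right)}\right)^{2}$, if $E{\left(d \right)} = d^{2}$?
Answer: $2116$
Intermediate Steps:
$F = 3$ ($F = -2 + 5 = 3$)
$\left(\left(F - 38\right) + E{\left(9 \right)}\right)^{2} = \left(\left(3 - 38\right) + 9^{2}\right)^{2} = \left(-35 + 81\right)^{2} = 46^{2} = 2116$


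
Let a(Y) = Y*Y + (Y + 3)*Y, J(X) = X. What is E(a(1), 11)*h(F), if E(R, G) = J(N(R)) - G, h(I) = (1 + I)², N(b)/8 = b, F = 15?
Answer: 7424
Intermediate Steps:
N(b) = 8*b
a(Y) = Y² + Y*(3 + Y) (a(Y) = Y² + (3 + Y)*Y = Y² + Y*(3 + Y))
E(R, G) = -G + 8*R (E(R, G) = 8*R - G = -G + 8*R)
E(a(1), 11)*h(F) = (-1*11 + 8*(1*(3 + 2*1)))*(1 + 15)² = (-11 + 8*(1*(3 + 2)))*16² = (-11 + 8*(1*5))*256 = (-11 + 8*5)*256 = (-11 + 40)*256 = 29*256 = 7424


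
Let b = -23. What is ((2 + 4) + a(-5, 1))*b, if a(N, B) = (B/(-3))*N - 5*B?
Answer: -184/3 ≈ -61.333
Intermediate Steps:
a(N, B) = -5*B - B*N/3 (a(N, B) = (B*(-⅓))*N - 5*B = (-B/3)*N - 5*B = -B*N/3 - 5*B = -5*B - B*N/3)
((2 + 4) + a(-5, 1))*b = ((2 + 4) - ⅓*1*(15 - 5))*(-23) = (6 - ⅓*1*10)*(-23) = (6 - 10/3)*(-23) = (8/3)*(-23) = -184/3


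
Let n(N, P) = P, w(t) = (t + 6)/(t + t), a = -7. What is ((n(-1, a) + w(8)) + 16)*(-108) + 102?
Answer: -1929/2 ≈ -964.50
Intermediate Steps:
w(t) = (6 + t)/(2*t) (w(t) = (6 + t)/((2*t)) = (6 + t)*(1/(2*t)) = (6 + t)/(2*t))
((n(-1, a) + w(8)) + 16)*(-108) + 102 = ((-7 + (½)*(6 + 8)/8) + 16)*(-108) + 102 = ((-7 + (½)*(⅛)*14) + 16)*(-108) + 102 = ((-7 + 7/8) + 16)*(-108) + 102 = (-49/8 + 16)*(-108) + 102 = (79/8)*(-108) + 102 = -2133/2 + 102 = -1929/2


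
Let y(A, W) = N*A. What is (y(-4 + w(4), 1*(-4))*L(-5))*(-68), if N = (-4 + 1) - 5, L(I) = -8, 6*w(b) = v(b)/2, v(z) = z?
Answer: 47872/3 ≈ 15957.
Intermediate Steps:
w(b) = b/12 (w(b) = (b/2)/6 = b/12)
N = -8 (N = -3 - 5 = -8)
y(A, W) = -8*A
(y(-4 + w(4), 1*(-4))*L(-5))*(-68) = (-8*(-4 + (1/12)*4)*(-8))*(-68) = (-8*(-4 + 1/3)*(-8))*(-68) = (-8*(-11/3)*(-8))*(-68) = ((88/3)*(-8))*(-68) = -704/3*(-68) = 47872/3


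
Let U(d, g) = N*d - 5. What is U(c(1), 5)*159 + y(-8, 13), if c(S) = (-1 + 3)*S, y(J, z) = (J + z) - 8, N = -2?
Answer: -1434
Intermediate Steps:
y(J, z) = -8 + J + z
c(S) = 2*S
U(d, g) = -5 - 2*d (U(d, g) = -2*d - 5 = -5 - 2*d)
U(c(1), 5)*159 + y(-8, 13) = (-5 - 4)*159 + (-8 - 8 + 13) = (-5 - 2*2)*159 - 3 = (-5 - 4)*159 - 3 = -9*159 - 3 = -1431 - 3 = -1434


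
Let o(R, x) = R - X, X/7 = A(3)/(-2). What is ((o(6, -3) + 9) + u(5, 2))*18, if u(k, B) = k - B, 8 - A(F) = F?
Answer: 639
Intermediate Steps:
A(F) = 8 - F
X = -35/2 (X = 7*((8 - 1*3)/(-2)) = 7*((8 - 3)*(-½)) = 7*(5*(-½)) = 7*(-5/2) = -35/2 ≈ -17.500)
o(R, x) = 35/2 + R (o(R, x) = R - 1*(-35/2) = R + 35/2 = 35/2 + R)
((o(6, -3) + 9) + u(5, 2))*18 = (((35/2 + 6) + 9) + (5 - 1*2))*18 = ((47/2 + 9) + (5 - 2))*18 = (65/2 + 3)*18 = (71/2)*18 = 639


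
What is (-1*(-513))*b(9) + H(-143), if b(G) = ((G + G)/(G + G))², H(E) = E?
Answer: 370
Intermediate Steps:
b(G) = 1 (b(G) = ((2*G)/((2*G)))² = ((2*G)*(1/(2*G)))² = 1² = 1)
(-1*(-513))*b(9) + H(-143) = -1*(-513)*1 - 143 = 513*1 - 143 = 513 - 143 = 370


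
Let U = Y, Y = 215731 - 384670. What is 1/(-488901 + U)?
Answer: -1/657840 ≈ -1.5201e-6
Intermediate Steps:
Y = -168939
U = -168939
1/(-488901 + U) = 1/(-488901 - 168939) = 1/(-657840) = -1/657840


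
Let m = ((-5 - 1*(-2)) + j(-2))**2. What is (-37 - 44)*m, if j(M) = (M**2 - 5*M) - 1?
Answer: -8100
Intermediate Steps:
j(M) = -1 + M**2 - 5*M
m = 100 (m = ((-5 - 1*(-2)) + (-1 + (-2)**2 - 5*(-2)))**2 = ((-5 + 2) + (-1 + 4 + 10))**2 = (-3 + 13)**2 = 10**2 = 100)
(-37 - 44)*m = (-37 - 44)*100 = -81*100 = -8100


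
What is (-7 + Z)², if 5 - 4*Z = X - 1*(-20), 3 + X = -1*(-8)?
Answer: 144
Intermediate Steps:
X = 5 (X = -3 - 1*(-8) = -3 + 8 = 5)
Z = -5 (Z = 5/4 - (5 - 1*(-20))/4 = 5/4 - (5 + 20)/4 = 5/4 - ¼*25 = 5/4 - 25/4 = -5)
(-7 + Z)² = (-7 - 5)² = (-12)² = 144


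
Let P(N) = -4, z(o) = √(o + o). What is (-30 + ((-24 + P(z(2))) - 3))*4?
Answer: -244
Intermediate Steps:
z(o) = √2*√o (z(o) = √(2*o) = √2*√o)
(-30 + ((-24 + P(z(2))) - 3))*4 = (-30 + ((-24 - 4) - 3))*4 = (-30 + (-28 - 3))*4 = (-30 - 31)*4 = -61*4 = -244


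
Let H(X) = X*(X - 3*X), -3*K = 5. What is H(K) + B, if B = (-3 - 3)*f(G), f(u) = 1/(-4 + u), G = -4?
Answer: -173/36 ≈ -4.8056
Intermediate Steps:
K = -5/3 (K = -⅓*5 = -5/3 ≈ -1.6667)
H(X) = -2*X² (H(X) = X*(-2*X) = -2*X²)
B = ¾ (B = (-3 - 3)/(-4 - 4) = -6/(-8) = -6*(-⅛) = ¾ ≈ 0.75000)
H(K) + B = -2*(-5/3)² + ¾ = -2*25/9 + ¾ = -50/9 + ¾ = -173/36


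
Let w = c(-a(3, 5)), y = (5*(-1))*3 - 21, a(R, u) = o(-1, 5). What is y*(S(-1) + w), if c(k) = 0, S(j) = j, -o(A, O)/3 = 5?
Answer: 36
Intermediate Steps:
o(A, O) = -15 (o(A, O) = -3*5 = -15)
a(R, u) = -15
y = -36 (y = -5*3 - 21 = -15 - 21 = -36)
w = 0
y*(S(-1) + w) = -36*(-1 + 0) = -36*(-1) = 36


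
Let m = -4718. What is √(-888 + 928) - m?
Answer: 4718 + 2*√10 ≈ 4724.3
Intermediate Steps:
√(-888 + 928) - m = √(-888 + 928) - 1*(-4718) = √40 + 4718 = 2*√10 + 4718 = 4718 + 2*√10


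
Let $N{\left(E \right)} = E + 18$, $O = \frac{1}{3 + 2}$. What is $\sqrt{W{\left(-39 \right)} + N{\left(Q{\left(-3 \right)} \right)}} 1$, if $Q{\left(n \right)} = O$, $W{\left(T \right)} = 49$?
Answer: $\frac{4 \sqrt{105}}{5} \approx 8.1976$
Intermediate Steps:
$O = \frac{1}{5} \approx 0.2$
$Q{\left(n \right)} = \frac{1}{5}$
$N{\left(E \right)} = 18 + E$
$\sqrt{W{\left(-39 \right)} + N{\left(Q{\left(-3 \right)} \right)}} 1 = \sqrt{49 + \left(18 + \frac{1}{5}\right)} 1 = \sqrt{49 + \frac{91}{5}} \cdot 1 = \sqrt{\frac{336}{5}} \cdot 1 = \frac{4 \sqrt{105}}{5} \cdot 1 = \frac{4 \sqrt{105}}{5}$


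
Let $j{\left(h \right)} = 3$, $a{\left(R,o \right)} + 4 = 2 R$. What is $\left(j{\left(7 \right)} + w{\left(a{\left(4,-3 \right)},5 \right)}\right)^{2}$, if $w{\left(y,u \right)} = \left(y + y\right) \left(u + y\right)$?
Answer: $5625$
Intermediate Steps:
$a{\left(R,o \right)} = -4 + 2 R$
$w{\left(y,u \right)} = 2 y \left(u + y\right)$
$\left(j{\left(7 \right)} + w{\left(a{\left(4,-3 \right)},5 \right)}\right)^{2} = \left(3 + 2 \left(-4 + 2 \cdot 4\right) \left(5 + \left(-4 + 2 \cdot 4\right)\right)\right)^{2} = \left(3 + 2 \left(-4 + 8\right) \left(5 + \left(-4 + 8\right)\right)\right)^{2} = \left(3 + 2 \cdot 4 \left(5 + 4\right)\right)^{2} = \left(3 + 2 \cdot 4 \cdot 9\right)^{2} = \left(3 + 72\right)^{2} = 75^{2} = 5625$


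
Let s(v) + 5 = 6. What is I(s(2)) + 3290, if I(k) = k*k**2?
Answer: 3291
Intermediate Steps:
s(v) = 1 (s(v) = -5 + 6 = 1)
I(k) = k**3
I(s(2)) + 3290 = 1**3 + 3290 = 1 + 3290 = 3291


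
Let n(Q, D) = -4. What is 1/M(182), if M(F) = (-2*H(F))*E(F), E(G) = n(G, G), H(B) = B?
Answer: 1/1456 ≈ 0.00068681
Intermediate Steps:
E(G) = -4
M(F) = 8*F (M(F) = -2*F*(-4) = 8*F)
1/M(182) = 1/(8*182) = 1/1456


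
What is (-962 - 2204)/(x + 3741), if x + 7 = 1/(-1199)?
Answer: -3796034/4477065 ≈ -0.84788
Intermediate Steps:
x = -8394/1199 (x = -7 + 1/(-1199) = -7 - 1/1199 = -8394/1199 ≈ -7.0008)
(-962 - 2204)/(x + 3741) = (-962 - 2204)/(-8394/1199 + 3741) = -3166/4477065/1199 = -3166*1199/4477065 = -3796034/4477065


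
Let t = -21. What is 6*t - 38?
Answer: -164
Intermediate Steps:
6*t - 38 = 6*(-21) - 38 = -126 - 38 = -164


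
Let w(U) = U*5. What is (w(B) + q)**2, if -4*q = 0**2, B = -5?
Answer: 625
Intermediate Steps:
w(U) = 5*U
q = 0 (q = -1/4*0**2 = -1/4*0 = 0)
(w(B) + q)**2 = (5*(-5) + 0)**2 = (-25 + 0)**2 = (-25)**2 = 625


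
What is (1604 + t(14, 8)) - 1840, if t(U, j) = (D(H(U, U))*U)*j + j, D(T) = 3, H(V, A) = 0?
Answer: 108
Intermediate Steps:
t(U, j) = j + 3*U*j (t(U, j) = (3*U)*j + j = 3*U*j + j = j + 3*U*j)
(1604 + t(14, 8)) - 1840 = (1604 + 8*(1 + 3*14)) - 1840 = (1604 + 8*(1 + 42)) - 1840 = (1604 + 8*43) - 1840 = (1604 + 344) - 1840 = 1948 - 1840 = 108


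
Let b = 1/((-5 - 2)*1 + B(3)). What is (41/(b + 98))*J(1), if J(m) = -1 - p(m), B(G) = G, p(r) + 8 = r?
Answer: 984/391 ≈ 2.5166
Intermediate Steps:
p(r) = -8 + r
J(m) = 7 - m (J(m) = -1 - (-8 + m) = -1 + (8 - m) = 7 - m)
b = -¼ (b = 1/((-5 - 2)*1 + 3) = 1/(-7*1 + 3) = 1/(-7 + 3) = 1/(-4) = -¼ ≈ -0.25000)
(41/(b + 98))*J(1) = (41/(-¼ + 98))*(7 - 1*1) = (41/(391/4))*(7 - 1) = (41*(4/391))*6 = (164/391)*6 = 984/391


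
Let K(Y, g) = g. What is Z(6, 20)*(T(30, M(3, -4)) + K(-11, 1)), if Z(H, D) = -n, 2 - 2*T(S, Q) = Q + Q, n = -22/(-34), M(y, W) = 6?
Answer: 44/17 ≈ 2.5882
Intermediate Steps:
n = 11/17 (n = -22*(-1/34) = 11/17 ≈ 0.64706)
T(S, Q) = 1 - Q (T(S, Q) = 1 - (Q + Q)/2 = 1 - Q)
Z(H, D) = -11/17 (Z(H, D) = -1*11/17 = -11/17)
Z(6, 20)*(T(30, M(3, -4)) + K(-11, 1)) = -11*((1 - 1*6) + 1)/17 = -11*((1 - 6) + 1)/17 = -11*(-5 + 1)/17 = -11/17*(-4) = 44/17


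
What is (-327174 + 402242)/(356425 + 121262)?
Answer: 10724/68241 ≈ 0.15715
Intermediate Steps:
(-327174 + 402242)/(356425 + 121262) = 75068/477687 = 75068*(1/477687) = 10724/68241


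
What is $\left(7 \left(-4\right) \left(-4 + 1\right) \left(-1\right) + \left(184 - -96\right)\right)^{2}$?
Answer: $38416$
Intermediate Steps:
$\left(7 \left(-4\right) \left(-4 + 1\right) \left(-1\right) + \left(184 - -96\right)\right)^{2} = \left(- 28 \left(\left(-3\right) \left(-1\right)\right) + \left(184 + 96\right)\right)^{2} = \left(\left(-28\right) 3 + 280\right)^{2} = \left(-84 + 280\right)^{2} = 196^{2} = 38416$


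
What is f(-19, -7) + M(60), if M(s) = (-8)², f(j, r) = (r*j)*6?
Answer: 862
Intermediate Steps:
f(j, r) = 6*j*r (f(j, r) = (j*r)*6 = 6*j*r)
M(s) = 64
f(-19, -7) + M(60) = 6*(-19)*(-7) + 64 = 798 + 64 = 862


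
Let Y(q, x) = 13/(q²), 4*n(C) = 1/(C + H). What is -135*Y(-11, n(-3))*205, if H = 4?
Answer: -359775/121 ≈ -2973.3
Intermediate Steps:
n(C) = 1/(4*(4 + C)) (n(C) = 1/(4*(C + 4)) = 1/(4*(4 + C)))
Y(q, x) = 13/q²
-135*Y(-11, n(-3))*205 = -1755/(-11)²*205 = -1755/121*205 = -359775/121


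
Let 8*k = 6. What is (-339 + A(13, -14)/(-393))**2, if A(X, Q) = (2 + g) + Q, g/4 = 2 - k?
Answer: 17747568400/154449 ≈ 1.1491e+5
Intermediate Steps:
k = 3/4 (k = (1/8)*6 = 3/4 ≈ 0.75000)
g = 5 (g = 4*(2 - 1*3/4) = 4*(2 - 3/4) = 4*(5/4) = 5)
A(X, Q) = 7 + Q (A(X, Q) = (2 + 5) + Q = 7 + Q)
(-339 + A(13, -14)/(-393))**2 = (-339 + (7 - 14)/(-393))**2 = (-339 - 7*(-1/393))**2 = (-339 + 7/393)**2 = (-133220/393)**2 = 17747568400/154449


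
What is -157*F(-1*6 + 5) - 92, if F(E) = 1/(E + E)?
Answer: -27/2 ≈ -13.500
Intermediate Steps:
F(E) = 1/(2*E)
-157*F(-1*6 + 5) - 92 = -157/(2*(-1*6 + 5)) - 92 = -157/(2*(-6 + 5)) - 92 = -157/(2*(-1)) - 92 = -157*(-1)/2 - 92 = -157*(-½) - 92 = 157/2 - 92 = -27/2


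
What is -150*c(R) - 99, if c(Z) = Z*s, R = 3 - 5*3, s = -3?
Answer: -5499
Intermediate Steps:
R = -12 (R = 3 - 15 = -12)
c(Z) = -3*Z (c(Z) = Z*(-3) = -3*Z)
-150*c(R) - 99 = -(-450)*(-12) - 99 = -150*36 - 99 = -5400 - 99 = -5499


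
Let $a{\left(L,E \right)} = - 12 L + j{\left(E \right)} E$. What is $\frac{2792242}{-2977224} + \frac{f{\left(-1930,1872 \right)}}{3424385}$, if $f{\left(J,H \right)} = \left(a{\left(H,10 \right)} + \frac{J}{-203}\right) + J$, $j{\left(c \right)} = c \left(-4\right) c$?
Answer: $- \frac{979091189300579}{1034808862534860} \approx -0.94616$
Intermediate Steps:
$j{\left(c \right)} = - 4 c^{2}$ ($j{\left(c \right)} = - 4 c c = - 4 c^{2}$)
$a{\left(L,E \right)} = - 12 L - 4 E^{3}$ ($a{\left(L,E \right)} = - 12 L + - 4 E^{2} E = - 12 L - 4 E^{3}$)
$f{\left(J,H \right)} = -4000 - 12 H + \frac{202 J}{203}$ ($f{\left(J,H \right)} = \left(\left(- 12 H - 4 \cdot 10^{3}\right) + \frac{J}{-203}\right) + J = \left(\left(- 12 H - 4000\right) + J \left(- \frac{1}{203}\right)\right) + J = \left(\left(- 12 H - 4000\right) - \frac{J}{203}\right) + J = \left(\left(-4000 - 12 H\right) - \frac{J}{203}\right) + J = \left(-4000 - 12 H - \frac{J}{203}\right) + J = -4000 - 12 H + \frac{202 J}{203}$)
$\frac{2792242}{-2977224} + \frac{f{\left(-1930,1872 \right)}}{3424385} = \frac{2792242}{-2977224} + \frac{-4000 - 22464 + \frac{202}{203} \left(-1930\right)}{3424385} = 2792242 \left(- \frac{1}{2977224}\right) + \left(-4000 - 22464 - \frac{389860}{203}\right) \frac{1}{3424385} = - \frac{1396121}{1488612} - \frac{5762052}{695150155} = - \frac{979091189300579}{1034808862534860}$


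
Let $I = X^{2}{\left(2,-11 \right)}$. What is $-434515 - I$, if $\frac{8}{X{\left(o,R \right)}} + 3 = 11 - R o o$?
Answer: $- \frac{73433039}{169} \approx -4.3452 \cdot 10^{5}$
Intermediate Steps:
$X{\left(o,R \right)} = \frac{8}{8 - R o^{2}}$ ($X{\left(o,R \right)} = \frac{8}{-3 - \left(-11 + R o o\right)} = \frac{8}{-3 - \left(-11 + R o^{2}\right)} = \frac{8}{8 - R o^{2}}$)
$I = \frac{4}{169}$ ($I = \left(- \frac{8}{-8 - 11 \cdot 2^{2}}\right)^{2} = \left(- \frac{8}{-8 - 44}\right)^{2} = \left(- \frac{8}{-52}\right)^{2} = \left(\left(-8\right) \left(- \frac{1}{52}\right)\right)^{2} = \left(\frac{2}{13}\right)^{2} = \frac{4}{169} \approx 0.023669$)
$-434515 - I = -434515 - \frac{4}{169} = - \frac{73433039}{169}$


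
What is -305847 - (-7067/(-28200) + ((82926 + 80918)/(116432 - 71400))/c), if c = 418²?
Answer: -530172892504454627/1733456460450 ≈ -3.0585e+5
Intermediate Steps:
c = 174724
-305847 - (-7067/(-28200) + ((82926 + 80918)/(116432 - 71400))/c) = -305847 - (-7067/(-28200) + ((82926 + 80918)/(116432 - 71400))/174724) = -305847 - (-7067*(-1/28200) + (163844/45032)*(1/174724)) = -305847 - (7067/28200 + (163844*(1/45032))*(1/174724)) = -305847 - (7067/28200 + (40961/11258)*(1/174724)) = -305847 - (7067/28200 + 40961/1967042792) = -305847 - 1*434445203477/1733456460450 = -305847 - 434445203477/1733456460450 = -530172892504454627/1733456460450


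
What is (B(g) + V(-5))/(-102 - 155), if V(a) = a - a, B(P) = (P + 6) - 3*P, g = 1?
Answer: -4/257 ≈ -0.015564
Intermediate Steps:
B(P) = 6 - 2*P (B(P) = (6 + P) - 3*P = 6 - 2*P)
V(a) = 0
(B(g) + V(-5))/(-102 - 155) = ((6 - 2*1) + 0)/(-102 - 155) = ((6 - 2) + 0)/(-257) = -(4 + 0)/257 = -1/257*4 = -4/257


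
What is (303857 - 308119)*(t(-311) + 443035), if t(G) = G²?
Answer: -2300440072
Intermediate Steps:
(303857 - 308119)*(t(-311) + 443035) = (303857 - 308119)*((-311)² + 443035) = -4262*(96721 + 443035) = -4262*539756 = -2300440072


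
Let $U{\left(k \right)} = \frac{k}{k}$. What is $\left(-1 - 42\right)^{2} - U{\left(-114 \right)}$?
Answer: $1848$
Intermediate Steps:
$U{\left(k \right)} = 1$
$\left(-1 - 42\right)^{2} - U{\left(-114 \right)} = \left(-1 - 42\right)^{2} - 1 = \left(-43\right)^{2} - 1 = 1849 - 1 = 1848$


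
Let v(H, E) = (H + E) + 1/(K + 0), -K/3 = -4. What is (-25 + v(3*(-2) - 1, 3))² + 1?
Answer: 120553/144 ≈ 837.17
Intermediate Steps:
K = 12 (K = -3*(-4) = 12)
v(H, E) = 1/12 + E + H (v(H, E) = (H + E) + 1/(12 + 0) = (E + H) + 1/12 = 1/12 + E + H)
(-25 + v(3*(-2) - 1, 3))² + 1 = (-25 + (1/12 + 3 + (3*(-2) - 1)))² + 1 = (-25 + (1/12 + 3 + (-6 - 1)))² + 1 = (-25 + (1/12 + 3 - 7))² + 1 = (-25 - 47/12)² + 1 = (-347/12)² + 1 = 120409/144 + 1 = 120553/144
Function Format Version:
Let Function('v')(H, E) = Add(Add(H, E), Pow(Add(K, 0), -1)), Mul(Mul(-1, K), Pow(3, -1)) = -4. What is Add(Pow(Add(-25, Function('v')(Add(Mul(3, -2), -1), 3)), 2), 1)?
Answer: Rational(120553, 144) ≈ 837.17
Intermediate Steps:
K = 12 (K = Mul(-3, -4) = 12)
Function('v')(H, E) = Add(Rational(1, 12), E, H) (Function('v')(H, E) = Add(Add(H, E), Pow(Add(12, 0), -1)) = Add(Add(E, H), Pow(12, -1)) = Add(Add(E, H), Rational(1, 12)) = Add(Rational(1, 12), E, H))
Add(Pow(Add(-25, Function('v')(Add(Mul(3, -2), -1), 3)), 2), 1) = Add(Pow(Add(-25, Add(Rational(1, 12), 3, Add(Mul(3, -2), -1))), 2), 1) = Add(Pow(Add(-25, Add(Rational(1, 12), 3, Add(-6, -1))), 2), 1) = Add(Pow(Add(-25, Add(Rational(1, 12), 3, -7)), 2), 1) = Add(Pow(Add(-25, Rational(-47, 12)), 2), 1) = Add(Pow(Rational(-347, 12), 2), 1) = Add(Rational(120409, 144), 1) = Rational(120553, 144)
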